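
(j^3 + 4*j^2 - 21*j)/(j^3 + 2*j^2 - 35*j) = (j - 3)/(j - 5)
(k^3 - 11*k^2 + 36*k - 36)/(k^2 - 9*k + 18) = k - 2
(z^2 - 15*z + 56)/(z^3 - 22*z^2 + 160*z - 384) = (z - 7)/(z^2 - 14*z + 48)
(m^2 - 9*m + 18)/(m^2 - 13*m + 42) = (m - 3)/(m - 7)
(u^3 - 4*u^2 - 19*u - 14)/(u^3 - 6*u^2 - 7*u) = (u + 2)/u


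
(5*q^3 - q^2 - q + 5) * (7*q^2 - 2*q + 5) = 35*q^5 - 17*q^4 + 20*q^3 + 32*q^2 - 15*q + 25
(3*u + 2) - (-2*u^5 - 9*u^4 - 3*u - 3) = 2*u^5 + 9*u^4 + 6*u + 5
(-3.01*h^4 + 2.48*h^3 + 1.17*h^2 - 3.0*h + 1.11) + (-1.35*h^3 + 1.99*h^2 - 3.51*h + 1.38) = -3.01*h^4 + 1.13*h^3 + 3.16*h^2 - 6.51*h + 2.49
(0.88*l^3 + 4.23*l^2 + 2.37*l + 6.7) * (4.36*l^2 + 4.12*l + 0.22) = 3.8368*l^5 + 22.0684*l^4 + 27.9544*l^3 + 39.907*l^2 + 28.1254*l + 1.474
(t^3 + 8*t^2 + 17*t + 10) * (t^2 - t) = t^5 + 7*t^4 + 9*t^3 - 7*t^2 - 10*t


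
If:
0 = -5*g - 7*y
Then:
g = -7*y/5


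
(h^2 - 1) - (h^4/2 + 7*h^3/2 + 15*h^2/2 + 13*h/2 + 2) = -h^4/2 - 7*h^3/2 - 13*h^2/2 - 13*h/2 - 3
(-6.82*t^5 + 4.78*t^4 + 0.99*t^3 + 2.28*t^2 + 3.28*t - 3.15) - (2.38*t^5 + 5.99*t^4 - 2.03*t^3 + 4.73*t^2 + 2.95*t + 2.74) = -9.2*t^5 - 1.21*t^4 + 3.02*t^3 - 2.45*t^2 + 0.33*t - 5.89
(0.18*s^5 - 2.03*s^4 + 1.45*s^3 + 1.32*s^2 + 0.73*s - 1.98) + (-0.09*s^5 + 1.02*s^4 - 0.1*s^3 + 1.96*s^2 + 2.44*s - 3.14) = 0.09*s^5 - 1.01*s^4 + 1.35*s^3 + 3.28*s^2 + 3.17*s - 5.12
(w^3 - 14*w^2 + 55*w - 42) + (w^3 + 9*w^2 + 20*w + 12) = 2*w^3 - 5*w^2 + 75*w - 30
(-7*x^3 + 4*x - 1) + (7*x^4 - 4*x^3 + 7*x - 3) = 7*x^4 - 11*x^3 + 11*x - 4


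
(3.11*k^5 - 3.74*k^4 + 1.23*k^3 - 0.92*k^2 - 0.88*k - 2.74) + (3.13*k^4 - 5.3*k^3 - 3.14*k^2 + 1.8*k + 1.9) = 3.11*k^5 - 0.61*k^4 - 4.07*k^3 - 4.06*k^2 + 0.92*k - 0.84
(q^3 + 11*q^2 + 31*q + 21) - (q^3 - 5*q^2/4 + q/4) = 49*q^2/4 + 123*q/4 + 21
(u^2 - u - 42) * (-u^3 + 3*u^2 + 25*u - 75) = -u^5 + 4*u^4 + 64*u^3 - 226*u^2 - 975*u + 3150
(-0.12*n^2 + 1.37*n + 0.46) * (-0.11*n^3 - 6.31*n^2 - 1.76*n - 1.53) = 0.0132*n^5 + 0.6065*n^4 - 8.4841*n^3 - 5.1302*n^2 - 2.9057*n - 0.7038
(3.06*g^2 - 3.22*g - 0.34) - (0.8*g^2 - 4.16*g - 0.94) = 2.26*g^2 + 0.94*g + 0.6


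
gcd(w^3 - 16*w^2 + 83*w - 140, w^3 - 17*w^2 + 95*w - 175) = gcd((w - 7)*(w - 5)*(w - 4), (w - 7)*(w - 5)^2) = w^2 - 12*w + 35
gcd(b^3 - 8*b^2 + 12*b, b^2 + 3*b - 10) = b - 2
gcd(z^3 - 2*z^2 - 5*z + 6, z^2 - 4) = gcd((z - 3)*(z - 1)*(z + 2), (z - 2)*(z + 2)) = z + 2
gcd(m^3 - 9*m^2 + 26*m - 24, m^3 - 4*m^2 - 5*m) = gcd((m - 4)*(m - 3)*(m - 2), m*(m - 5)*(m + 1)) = 1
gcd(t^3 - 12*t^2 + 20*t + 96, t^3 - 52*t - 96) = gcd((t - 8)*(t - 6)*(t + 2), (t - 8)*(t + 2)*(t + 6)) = t^2 - 6*t - 16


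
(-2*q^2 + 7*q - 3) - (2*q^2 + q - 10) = -4*q^2 + 6*q + 7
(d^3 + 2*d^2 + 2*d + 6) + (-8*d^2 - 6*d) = d^3 - 6*d^2 - 4*d + 6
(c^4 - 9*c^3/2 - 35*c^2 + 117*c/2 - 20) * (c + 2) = c^5 - 5*c^4/2 - 44*c^3 - 23*c^2/2 + 97*c - 40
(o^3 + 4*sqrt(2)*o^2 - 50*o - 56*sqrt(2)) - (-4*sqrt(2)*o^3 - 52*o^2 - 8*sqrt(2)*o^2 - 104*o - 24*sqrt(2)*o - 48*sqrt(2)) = o^3 + 4*sqrt(2)*o^3 + 12*sqrt(2)*o^2 + 52*o^2 + 24*sqrt(2)*o + 54*o - 8*sqrt(2)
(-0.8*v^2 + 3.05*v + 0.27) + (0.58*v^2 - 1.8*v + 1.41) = -0.22*v^2 + 1.25*v + 1.68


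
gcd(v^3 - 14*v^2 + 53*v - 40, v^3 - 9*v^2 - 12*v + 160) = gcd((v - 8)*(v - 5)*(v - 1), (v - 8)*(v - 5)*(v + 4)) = v^2 - 13*v + 40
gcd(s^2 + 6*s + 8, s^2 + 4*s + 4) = s + 2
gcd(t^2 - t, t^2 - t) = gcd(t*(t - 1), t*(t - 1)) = t^2 - t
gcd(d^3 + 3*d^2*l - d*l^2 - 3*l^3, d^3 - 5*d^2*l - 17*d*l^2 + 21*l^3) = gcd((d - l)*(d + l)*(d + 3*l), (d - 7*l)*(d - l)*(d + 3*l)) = d^2 + 2*d*l - 3*l^2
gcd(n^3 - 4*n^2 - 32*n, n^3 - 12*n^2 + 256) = n^2 - 4*n - 32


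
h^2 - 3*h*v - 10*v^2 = (h - 5*v)*(h + 2*v)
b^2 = b^2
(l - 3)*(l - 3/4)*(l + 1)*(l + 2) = l^4 - 3*l^3/4 - 7*l^2 - 3*l/4 + 9/2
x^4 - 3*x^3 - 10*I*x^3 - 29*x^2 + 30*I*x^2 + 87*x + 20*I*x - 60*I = (x - 3)*(x - 5*I)*(x - 4*I)*(x - I)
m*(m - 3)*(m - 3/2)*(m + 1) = m^4 - 7*m^3/2 + 9*m/2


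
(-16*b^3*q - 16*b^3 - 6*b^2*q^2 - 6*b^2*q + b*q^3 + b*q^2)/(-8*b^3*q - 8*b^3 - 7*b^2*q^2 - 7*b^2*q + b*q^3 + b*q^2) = (2*b + q)/(b + q)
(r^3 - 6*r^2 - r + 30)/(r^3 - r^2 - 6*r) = (r - 5)/r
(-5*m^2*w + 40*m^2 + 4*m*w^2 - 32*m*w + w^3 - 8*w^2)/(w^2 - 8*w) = -5*m^2/w + 4*m + w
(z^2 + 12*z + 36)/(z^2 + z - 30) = (z + 6)/(z - 5)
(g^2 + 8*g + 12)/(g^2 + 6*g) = (g + 2)/g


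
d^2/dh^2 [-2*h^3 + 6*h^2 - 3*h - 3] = 12 - 12*h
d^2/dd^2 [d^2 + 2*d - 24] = 2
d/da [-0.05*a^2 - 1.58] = -0.1*a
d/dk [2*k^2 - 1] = 4*k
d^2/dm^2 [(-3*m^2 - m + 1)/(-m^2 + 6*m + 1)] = 2*(19*m^3 + 6*m^2 + 21*m - 40)/(m^6 - 18*m^5 + 105*m^4 - 180*m^3 - 105*m^2 - 18*m - 1)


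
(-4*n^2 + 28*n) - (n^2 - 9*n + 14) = -5*n^2 + 37*n - 14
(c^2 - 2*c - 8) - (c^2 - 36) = 28 - 2*c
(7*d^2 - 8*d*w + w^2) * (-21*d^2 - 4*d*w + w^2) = -147*d^4 + 140*d^3*w + 18*d^2*w^2 - 12*d*w^3 + w^4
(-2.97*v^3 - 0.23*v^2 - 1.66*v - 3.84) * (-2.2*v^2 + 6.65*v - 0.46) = 6.534*v^5 - 19.2445*v^4 + 3.4887*v^3 - 2.4852*v^2 - 24.7724*v + 1.7664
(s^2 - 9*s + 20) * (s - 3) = s^3 - 12*s^2 + 47*s - 60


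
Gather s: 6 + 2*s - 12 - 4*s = -2*s - 6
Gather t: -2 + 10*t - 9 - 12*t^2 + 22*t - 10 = -12*t^2 + 32*t - 21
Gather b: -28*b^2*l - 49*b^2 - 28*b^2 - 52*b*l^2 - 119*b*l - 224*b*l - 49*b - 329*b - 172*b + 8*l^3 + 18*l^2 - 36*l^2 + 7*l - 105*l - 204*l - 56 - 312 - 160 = b^2*(-28*l - 77) + b*(-52*l^2 - 343*l - 550) + 8*l^3 - 18*l^2 - 302*l - 528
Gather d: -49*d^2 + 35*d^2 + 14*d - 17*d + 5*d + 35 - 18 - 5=-14*d^2 + 2*d + 12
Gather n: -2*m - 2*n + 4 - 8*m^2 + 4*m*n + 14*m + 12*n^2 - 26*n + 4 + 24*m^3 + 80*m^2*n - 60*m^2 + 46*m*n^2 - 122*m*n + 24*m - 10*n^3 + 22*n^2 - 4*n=24*m^3 - 68*m^2 + 36*m - 10*n^3 + n^2*(46*m + 34) + n*(80*m^2 - 118*m - 32) + 8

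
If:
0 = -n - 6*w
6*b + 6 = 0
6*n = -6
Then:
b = -1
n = -1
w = 1/6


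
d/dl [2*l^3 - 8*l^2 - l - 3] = 6*l^2 - 16*l - 1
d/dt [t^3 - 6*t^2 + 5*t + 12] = 3*t^2 - 12*t + 5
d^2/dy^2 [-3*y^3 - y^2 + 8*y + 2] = -18*y - 2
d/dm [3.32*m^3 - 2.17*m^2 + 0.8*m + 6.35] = 9.96*m^2 - 4.34*m + 0.8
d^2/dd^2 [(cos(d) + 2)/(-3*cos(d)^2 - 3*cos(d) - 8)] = 2*(81*(1 - cos(2*d))^2*cos(d) + 63*(1 - cos(2*d))^2 - 134*cos(d) - 360*cos(2*d) - 36*cos(3*d) - 18*cos(5*d) - 180)/(6*cos(d) + 3*cos(2*d) + 19)^3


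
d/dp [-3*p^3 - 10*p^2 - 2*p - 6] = -9*p^2 - 20*p - 2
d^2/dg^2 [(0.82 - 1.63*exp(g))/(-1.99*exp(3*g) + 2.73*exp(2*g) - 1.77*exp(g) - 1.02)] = (25.819852*exp(6*g) - 55.791441*exp(5*g) + 38.185785*exp(4*g) - 65.357223*exp(3*g) + 54.100278*exp(2*g) - 14.645268*exp(g) + 3.17628)*exp(g)/(7.880599*exp(9*g) - 32.433219*exp(8*g) + 65.521944*exp(7*g) - 65.923785*exp(6*g) + 25.030188*exp(5*g) + 18.703899*exp(4*g) - 17.816031*exp(3*g) + 1.065798*exp(2*g) + 5.524524*exp(g) + 1.061208)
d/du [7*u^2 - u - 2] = 14*u - 1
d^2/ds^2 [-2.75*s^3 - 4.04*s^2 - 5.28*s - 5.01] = -16.5*s - 8.08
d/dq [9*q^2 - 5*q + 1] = 18*q - 5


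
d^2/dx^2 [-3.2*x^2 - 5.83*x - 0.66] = -6.40000000000000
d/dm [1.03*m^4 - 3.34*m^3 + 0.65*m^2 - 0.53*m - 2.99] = 4.12*m^3 - 10.02*m^2 + 1.3*m - 0.53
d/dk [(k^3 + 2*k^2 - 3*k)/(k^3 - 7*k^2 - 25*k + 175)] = (-9*k^4 - 44*k^3 + 454*k^2 + 700*k - 525)/(k^6 - 14*k^5 - k^4 + 700*k^3 - 1825*k^2 - 8750*k + 30625)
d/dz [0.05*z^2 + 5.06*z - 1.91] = 0.1*z + 5.06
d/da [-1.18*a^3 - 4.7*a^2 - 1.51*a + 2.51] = -3.54*a^2 - 9.4*a - 1.51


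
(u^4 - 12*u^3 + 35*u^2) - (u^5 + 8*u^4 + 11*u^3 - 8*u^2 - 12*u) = -u^5 - 7*u^4 - 23*u^3 + 43*u^2 + 12*u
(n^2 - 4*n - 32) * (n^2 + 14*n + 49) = n^4 + 10*n^3 - 39*n^2 - 644*n - 1568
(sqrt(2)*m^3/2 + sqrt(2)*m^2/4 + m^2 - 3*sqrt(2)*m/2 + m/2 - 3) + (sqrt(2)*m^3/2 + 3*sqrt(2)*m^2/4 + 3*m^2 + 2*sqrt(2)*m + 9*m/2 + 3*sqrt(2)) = sqrt(2)*m^3 + sqrt(2)*m^2 + 4*m^2 + sqrt(2)*m/2 + 5*m - 3 + 3*sqrt(2)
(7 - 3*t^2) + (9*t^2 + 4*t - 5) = 6*t^2 + 4*t + 2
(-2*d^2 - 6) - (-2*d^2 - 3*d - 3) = 3*d - 3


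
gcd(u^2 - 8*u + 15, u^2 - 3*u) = u - 3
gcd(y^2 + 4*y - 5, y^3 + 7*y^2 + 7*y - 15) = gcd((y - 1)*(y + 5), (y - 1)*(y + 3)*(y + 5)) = y^2 + 4*y - 5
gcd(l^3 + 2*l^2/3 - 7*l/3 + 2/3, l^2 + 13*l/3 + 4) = 1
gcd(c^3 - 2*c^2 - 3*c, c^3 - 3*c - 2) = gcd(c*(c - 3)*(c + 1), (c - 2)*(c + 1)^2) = c + 1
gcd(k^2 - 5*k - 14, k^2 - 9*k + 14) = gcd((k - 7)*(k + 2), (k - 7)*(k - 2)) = k - 7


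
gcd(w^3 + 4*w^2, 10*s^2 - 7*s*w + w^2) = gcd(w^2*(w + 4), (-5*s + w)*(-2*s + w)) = 1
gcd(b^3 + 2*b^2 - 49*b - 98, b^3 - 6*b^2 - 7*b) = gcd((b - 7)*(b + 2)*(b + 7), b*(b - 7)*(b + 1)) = b - 7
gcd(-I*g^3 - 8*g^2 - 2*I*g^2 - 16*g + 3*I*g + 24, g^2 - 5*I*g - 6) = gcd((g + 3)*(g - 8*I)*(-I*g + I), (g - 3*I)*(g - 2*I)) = 1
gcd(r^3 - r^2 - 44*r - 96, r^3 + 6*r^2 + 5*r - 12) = r^2 + 7*r + 12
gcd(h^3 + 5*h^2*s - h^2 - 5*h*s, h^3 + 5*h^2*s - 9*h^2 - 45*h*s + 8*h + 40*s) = h^2 + 5*h*s - h - 5*s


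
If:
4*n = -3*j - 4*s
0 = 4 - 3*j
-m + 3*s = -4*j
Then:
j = 4/3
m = 3*s + 16/3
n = -s - 1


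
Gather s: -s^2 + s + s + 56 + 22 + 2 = -s^2 + 2*s + 80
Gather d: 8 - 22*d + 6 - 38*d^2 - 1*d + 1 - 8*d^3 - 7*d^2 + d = -8*d^3 - 45*d^2 - 22*d + 15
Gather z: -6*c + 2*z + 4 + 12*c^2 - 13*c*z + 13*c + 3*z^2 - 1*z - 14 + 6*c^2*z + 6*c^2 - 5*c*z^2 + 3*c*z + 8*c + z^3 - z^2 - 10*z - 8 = 18*c^2 + 15*c + z^3 + z^2*(2 - 5*c) + z*(6*c^2 - 10*c - 9) - 18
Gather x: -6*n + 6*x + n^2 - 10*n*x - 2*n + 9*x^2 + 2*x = n^2 - 8*n + 9*x^2 + x*(8 - 10*n)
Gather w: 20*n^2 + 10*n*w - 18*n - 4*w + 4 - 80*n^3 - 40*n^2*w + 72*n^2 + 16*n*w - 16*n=-80*n^3 + 92*n^2 - 34*n + w*(-40*n^2 + 26*n - 4) + 4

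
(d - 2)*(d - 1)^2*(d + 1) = d^4 - 3*d^3 + d^2 + 3*d - 2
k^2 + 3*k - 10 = (k - 2)*(k + 5)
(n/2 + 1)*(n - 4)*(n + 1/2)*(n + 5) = n^4/2 + 7*n^3/4 - 33*n^2/4 - 49*n/2 - 10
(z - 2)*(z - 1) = z^2 - 3*z + 2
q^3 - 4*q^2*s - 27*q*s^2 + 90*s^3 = (q - 6*s)*(q - 3*s)*(q + 5*s)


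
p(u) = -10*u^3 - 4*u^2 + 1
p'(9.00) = -2502.00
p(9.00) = -7613.00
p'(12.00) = -4416.00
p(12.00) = -17855.00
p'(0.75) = -22.88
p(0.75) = -5.47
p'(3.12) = -316.99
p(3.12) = -341.65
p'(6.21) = -1206.60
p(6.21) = -2548.09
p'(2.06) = -143.79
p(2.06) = -103.39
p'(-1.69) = -72.16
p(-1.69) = 37.84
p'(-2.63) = -186.47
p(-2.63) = 155.25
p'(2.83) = -262.91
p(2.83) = -257.69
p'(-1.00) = -22.00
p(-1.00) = 7.00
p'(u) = -30*u^2 - 8*u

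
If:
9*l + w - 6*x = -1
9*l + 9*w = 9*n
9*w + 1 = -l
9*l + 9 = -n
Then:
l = -80/89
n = -81/89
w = -1/89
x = -316/267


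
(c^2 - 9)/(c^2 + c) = (c^2 - 9)/(c*(c + 1))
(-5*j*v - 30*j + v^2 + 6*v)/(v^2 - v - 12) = (5*j*v + 30*j - v^2 - 6*v)/(-v^2 + v + 12)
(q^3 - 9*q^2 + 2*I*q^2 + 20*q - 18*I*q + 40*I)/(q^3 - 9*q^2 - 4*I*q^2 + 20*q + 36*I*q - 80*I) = (q + 2*I)/(q - 4*I)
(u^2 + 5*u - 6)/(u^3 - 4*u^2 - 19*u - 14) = (-u^2 - 5*u + 6)/(-u^3 + 4*u^2 + 19*u + 14)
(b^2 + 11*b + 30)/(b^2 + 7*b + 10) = (b + 6)/(b + 2)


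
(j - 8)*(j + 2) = j^2 - 6*j - 16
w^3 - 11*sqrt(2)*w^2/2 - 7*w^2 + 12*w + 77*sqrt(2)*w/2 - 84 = (w - 7)*(w - 4*sqrt(2))*(w - 3*sqrt(2)/2)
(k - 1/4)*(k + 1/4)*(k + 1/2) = k^3 + k^2/2 - k/16 - 1/32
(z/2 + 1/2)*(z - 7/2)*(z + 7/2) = z^3/2 + z^2/2 - 49*z/8 - 49/8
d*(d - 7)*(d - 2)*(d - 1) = d^4 - 10*d^3 + 23*d^2 - 14*d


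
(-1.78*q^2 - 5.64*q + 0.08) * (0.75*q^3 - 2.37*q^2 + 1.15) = -1.335*q^5 - 0.0113999999999992*q^4 + 13.4268*q^3 - 2.2366*q^2 - 6.486*q + 0.092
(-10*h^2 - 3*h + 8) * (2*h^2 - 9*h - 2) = -20*h^4 + 84*h^3 + 63*h^2 - 66*h - 16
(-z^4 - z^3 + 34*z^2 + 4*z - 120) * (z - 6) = -z^5 + 5*z^4 + 40*z^3 - 200*z^2 - 144*z + 720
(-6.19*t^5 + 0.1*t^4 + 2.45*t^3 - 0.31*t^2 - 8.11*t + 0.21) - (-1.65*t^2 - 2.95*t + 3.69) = -6.19*t^5 + 0.1*t^4 + 2.45*t^3 + 1.34*t^2 - 5.16*t - 3.48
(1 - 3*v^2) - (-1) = 2 - 3*v^2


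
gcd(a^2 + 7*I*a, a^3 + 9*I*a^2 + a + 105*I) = a + 7*I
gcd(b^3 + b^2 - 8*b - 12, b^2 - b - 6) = b^2 - b - 6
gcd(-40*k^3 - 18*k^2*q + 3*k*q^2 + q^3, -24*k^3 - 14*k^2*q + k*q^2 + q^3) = -8*k^2 - 2*k*q + q^2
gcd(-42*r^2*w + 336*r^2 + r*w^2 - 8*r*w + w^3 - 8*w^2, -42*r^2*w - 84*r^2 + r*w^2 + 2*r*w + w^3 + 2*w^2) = 42*r^2 - r*w - w^2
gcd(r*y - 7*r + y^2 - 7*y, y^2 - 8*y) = 1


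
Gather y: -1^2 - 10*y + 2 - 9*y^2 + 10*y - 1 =-9*y^2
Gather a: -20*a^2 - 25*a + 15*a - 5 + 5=-20*a^2 - 10*a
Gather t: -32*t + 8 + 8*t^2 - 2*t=8*t^2 - 34*t + 8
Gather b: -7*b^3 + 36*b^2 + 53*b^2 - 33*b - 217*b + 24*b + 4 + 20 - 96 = -7*b^3 + 89*b^2 - 226*b - 72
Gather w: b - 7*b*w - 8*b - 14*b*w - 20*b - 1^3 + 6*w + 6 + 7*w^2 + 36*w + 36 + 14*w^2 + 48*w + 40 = -27*b + 21*w^2 + w*(90 - 21*b) + 81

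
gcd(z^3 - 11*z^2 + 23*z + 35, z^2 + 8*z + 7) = z + 1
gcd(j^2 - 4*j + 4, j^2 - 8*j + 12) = j - 2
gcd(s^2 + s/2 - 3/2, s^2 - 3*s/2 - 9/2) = s + 3/2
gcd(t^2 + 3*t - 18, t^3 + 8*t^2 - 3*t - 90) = t^2 + 3*t - 18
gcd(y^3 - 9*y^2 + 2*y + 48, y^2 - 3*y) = y - 3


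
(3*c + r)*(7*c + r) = 21*c^2 + 10*c*r + r^2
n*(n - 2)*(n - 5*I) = n^3 - 2*n^2 - 5*I*n^2 + 10*I*n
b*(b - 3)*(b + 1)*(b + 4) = b^4 + 2*b^3 - 11*b^2 - 12*b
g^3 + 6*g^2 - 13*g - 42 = (g - 3)*(g + 2)*(g + 7)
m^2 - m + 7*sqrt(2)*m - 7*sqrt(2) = (m - 1)*(m + 7*sqrt(2))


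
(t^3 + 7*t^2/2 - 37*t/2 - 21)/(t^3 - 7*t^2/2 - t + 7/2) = (t + 6)/(t - 1)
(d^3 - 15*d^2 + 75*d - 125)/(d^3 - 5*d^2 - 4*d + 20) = (d^2 - 10*d + 25)/(d^2 - 4)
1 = 1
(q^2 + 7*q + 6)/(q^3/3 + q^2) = 3*(q^2 + 7*q + 6)/(q^2*(q + 3))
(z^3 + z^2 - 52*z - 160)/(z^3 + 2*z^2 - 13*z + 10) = (z^2 - 4*z - 32)/(z^2 - 3*z + 2)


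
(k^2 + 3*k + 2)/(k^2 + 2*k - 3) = (k^2 + 3*k + 2)/(k^2 + 2*k - 3)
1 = 1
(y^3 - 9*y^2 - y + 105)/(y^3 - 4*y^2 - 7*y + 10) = (y^2 - 4*y - 21)/(y^2 + y - 2)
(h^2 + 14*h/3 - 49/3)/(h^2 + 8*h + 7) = (h - 7/3)/(h + 1)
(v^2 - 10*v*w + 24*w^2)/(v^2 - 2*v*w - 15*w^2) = (-v^2 + 10*v*w - 24*w^2)/(-v^2 + 2*v*w + 15*w^2)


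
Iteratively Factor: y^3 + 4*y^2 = (y)*(y^2 + 4*y) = y*(y + 4)*(y)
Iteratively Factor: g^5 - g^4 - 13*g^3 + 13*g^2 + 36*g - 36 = (g - 3)*(g^4 + 2*g^3 - 7*g^2 - 8*g + 12) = (g - 3)*(g + 3)*(g^3 - g^2 - 4*g + 4) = (g - 3)*(g + 2)*(g + 3)*(g^2 - 3*g + 2) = (g - 3)*(g - 2)*(g + 2)*(g + 3)*(g - 1)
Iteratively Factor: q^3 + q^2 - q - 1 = (q + 1)*(q^2 - 1) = (q - 1)*(q + 1)*(q + 1)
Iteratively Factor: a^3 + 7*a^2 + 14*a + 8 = (a + 2)*(a^2 + 5*a + 4) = (a + 1)*(a + 2)*(a + 4)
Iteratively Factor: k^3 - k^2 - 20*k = (k - 5)*(k^2 + 4*k) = k*(k - 5)*(k + 4)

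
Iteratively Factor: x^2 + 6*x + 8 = (x + 2)*(x + 4)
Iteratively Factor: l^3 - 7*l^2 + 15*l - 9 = (l - 3)*(l^2 - 4*l + 3) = (l - 3)*(l - 1)*(l - 3)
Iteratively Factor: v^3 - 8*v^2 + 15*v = (v)*(v^2 - 8*v + 15) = v*(v - 3)*(v - 5)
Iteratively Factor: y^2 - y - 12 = (y - 4)*(y + 3)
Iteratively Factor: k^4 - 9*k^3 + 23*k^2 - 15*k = (k - 5)*(k^3 - 4*k^2 + 3*k) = k*(k - 5)*(k^2 - 4*k + 3) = k*(k - 5)*(k - 3)*(k - 1)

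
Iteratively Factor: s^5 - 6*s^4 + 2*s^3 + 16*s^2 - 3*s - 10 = (s - 5)*(s^4 - s^3 - 3*s^2 + s + 2) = (s - 5)*(s - 1)*(s^3 - 3*s - 2) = (s - 5)*(s - 1)*(s + 1)*(s^2 - s - 2) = (s - 5)*(s - 2)*(s - 1)*(s + 1)*(s + 1)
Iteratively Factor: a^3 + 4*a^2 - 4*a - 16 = (a - 2)*(a^2 + 6*a + 8) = (a - 2)*(a + 4)*(a + 2)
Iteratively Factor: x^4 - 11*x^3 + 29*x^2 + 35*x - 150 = (x - 5)*(x^3 - 6*x^2 - x + 30) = (x - 5)*(x + 2)*(x^2 - 8*x + 15) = (x - 5)*(x - 3)*(x + 2)*(x - 5)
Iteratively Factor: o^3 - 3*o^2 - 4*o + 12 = (o + 2)*(o^2 - 5*o + 6) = (o - 2)*(o + 2)*(o - 3)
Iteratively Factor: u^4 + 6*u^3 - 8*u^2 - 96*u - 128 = (u + 2)*(u^3 + 4*u^2 - 16*u - 64) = (u - 4)*(u + 2)*(u^2 + 8*u + 16) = (u - 4)*(u + 2)*(u + 4)*(u + 4)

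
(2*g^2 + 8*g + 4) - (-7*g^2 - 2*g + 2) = 9*g^2 + 10*g + 2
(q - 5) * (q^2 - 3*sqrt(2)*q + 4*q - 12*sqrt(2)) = q^3 - 3*sqrt(2)*q^2 - q^2 - 20*q + 3*sqrt(2)*q + 60*sqrt(2)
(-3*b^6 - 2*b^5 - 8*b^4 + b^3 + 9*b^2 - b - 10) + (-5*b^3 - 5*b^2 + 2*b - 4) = -3*b^6 - 2*b^5 - 8*b^4 - 4*b^3 + 4*b^2 + b - 14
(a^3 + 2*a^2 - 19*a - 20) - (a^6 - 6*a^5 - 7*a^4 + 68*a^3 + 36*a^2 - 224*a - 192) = -a^6 + 6*a^5 + 7*a^4 - 67*a^3 - 34*a^2 + 205*a + 172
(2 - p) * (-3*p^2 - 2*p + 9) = 3*p^3 - 4*p^2 - 13*p + 18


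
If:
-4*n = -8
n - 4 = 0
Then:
No Solution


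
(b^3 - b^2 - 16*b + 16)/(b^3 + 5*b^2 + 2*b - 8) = (b - 4)/(b + 2)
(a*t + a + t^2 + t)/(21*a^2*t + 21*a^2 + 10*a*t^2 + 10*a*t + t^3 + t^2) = (a + t)/(21*a^2 + 10*a*t + t^2)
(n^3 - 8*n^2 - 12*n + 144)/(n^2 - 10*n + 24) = (n^2 - 2*n - 24)/(n - 4)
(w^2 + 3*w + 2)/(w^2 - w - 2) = (w + 2)/(w - 2)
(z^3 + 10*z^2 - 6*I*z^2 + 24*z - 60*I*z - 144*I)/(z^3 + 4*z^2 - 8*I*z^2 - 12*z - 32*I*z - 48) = (z + 6)/(z - 2*I)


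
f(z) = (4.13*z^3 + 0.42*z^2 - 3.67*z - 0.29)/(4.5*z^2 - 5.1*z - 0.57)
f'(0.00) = 1.89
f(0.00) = 0.51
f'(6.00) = 0.89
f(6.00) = 6.76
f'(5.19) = 0.88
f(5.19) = 6.05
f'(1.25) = -2984.78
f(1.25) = 44.58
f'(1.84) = -0.72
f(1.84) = 3.81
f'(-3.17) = 0.89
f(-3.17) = -1.91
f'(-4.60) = 0.90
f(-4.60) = -3.19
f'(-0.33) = 0.95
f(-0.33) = 0.51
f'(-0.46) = 0.82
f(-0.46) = 0.40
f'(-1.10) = 0.82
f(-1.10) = -0.12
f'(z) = (5.1 - 9.0*z)*(4.13*z^3 + 0.42*z^2 - 3.67*z - 0.29)/(4.5*z^2 - 5.1*z - 0.57)^2 + (12.39*z^2 + 0.84*z - 3.67)/(4.5*z^2 - 5.1*z - 0.57)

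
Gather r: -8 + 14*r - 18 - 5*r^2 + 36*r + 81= -5*r^2 + 50*r + 55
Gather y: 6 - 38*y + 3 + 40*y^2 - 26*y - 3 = 40*y^2 - 64*y + 6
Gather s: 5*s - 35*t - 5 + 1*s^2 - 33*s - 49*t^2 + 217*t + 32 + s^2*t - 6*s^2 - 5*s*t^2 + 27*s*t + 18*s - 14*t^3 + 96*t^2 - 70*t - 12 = s^2*(t - 5) + s*(-5*t^2 + 27*t - 10) - 14*t^3 + 47*t^2 + 112*t + 15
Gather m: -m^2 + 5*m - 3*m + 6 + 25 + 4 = -m^2 + 2*m + 35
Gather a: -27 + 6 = -21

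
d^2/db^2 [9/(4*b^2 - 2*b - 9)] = 72*(4*b^2 - 2*b - (4*b - 1)^2 - 9)/(-4*b^2 + 2*b + 9)^3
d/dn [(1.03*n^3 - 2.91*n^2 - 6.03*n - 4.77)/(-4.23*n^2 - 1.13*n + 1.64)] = (-4.3569*n^4 - 2.3278*n^3 - 17.151*n^2 - 49.899*n - 15.2793)/(17.8929*n^4 + 9.5598*n^3 - 12.5975*n^2 - 3.7064*n + 2.6896)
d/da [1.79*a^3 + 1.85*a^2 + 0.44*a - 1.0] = 5.37*a^2 + 3.7*a + 0.44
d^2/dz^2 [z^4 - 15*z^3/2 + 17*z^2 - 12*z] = 12*z^2 - 45*z + 34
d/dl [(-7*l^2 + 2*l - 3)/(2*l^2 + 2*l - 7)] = 2*(-9*l^2 + 55*l - 4)/(4*l^4 + 8*l^3 - 24*l^2 - 28*l + 49)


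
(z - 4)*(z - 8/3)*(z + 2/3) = z^3 - 6*z^2 + 56*z/9 + 64/9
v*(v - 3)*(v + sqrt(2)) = v^3 - 3*v^2 + sqrt(2)*v^2 - 3*sqrt(2)*v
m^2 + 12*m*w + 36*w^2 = (m + 6*w)^2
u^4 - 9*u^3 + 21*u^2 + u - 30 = (u - 5)*(u - 3)*(u - 2)*(u + 1)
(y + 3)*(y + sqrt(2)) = y^2 + sqrt(2)*y + 3*y + 3*sqrt(2)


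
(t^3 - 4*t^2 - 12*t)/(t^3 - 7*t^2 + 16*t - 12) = t*(t^2 - 4*t - 12)/(t^3 - 7*t^2 + 16*t - 12)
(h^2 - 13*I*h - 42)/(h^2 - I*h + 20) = (h^2 - 13*I*h - 42)/(h^2 - I*h + 20)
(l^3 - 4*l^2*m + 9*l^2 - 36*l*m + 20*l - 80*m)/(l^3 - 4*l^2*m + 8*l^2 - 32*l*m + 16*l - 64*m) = (l + 5)/(l + 4)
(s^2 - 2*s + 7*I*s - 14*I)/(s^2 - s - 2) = (s + 7*I)/(s + 1)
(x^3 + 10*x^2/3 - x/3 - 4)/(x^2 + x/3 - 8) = (3*x^2 + x - 4)/(3*x - 8)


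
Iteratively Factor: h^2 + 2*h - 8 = (h - 2)*(h + 4)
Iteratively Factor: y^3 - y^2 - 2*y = (y)*(y^2 - y - 2) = y*(y - 2)*(y + 1)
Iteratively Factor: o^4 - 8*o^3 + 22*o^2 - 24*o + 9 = (o - 3)*(o^3 - 5*o^2 + 7*o - 3) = (o - 3)*(o - 1)*(o^2 - 4*o + 3) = (o - 3)*(o - 1)^2*(o - 3)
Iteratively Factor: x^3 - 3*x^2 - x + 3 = (x + 1)*(x^2 - 4*x + 3) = (x - 3)*(x + 1)*(x - 1)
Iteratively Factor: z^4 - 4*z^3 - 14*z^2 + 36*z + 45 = (z + 3)*(z^3 - 7*z^2 + 7*z + 15) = (z + 1)*(z + 3)*(z^2 - 8*z + 15) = (z - 3)*(z + 1)*(z + 3)*(z - 5)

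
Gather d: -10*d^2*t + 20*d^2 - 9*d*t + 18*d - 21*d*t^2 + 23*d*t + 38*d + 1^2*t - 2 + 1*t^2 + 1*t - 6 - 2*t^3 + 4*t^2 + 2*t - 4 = d^2*(20 - 10*t) + d*(-21*t^2 + 14*t + 56) - 2*t^3 + 5*t^2 + 4*t - 12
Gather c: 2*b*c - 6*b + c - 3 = -6*b + c*(2*b + 1) - 3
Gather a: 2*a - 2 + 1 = 2*a - 1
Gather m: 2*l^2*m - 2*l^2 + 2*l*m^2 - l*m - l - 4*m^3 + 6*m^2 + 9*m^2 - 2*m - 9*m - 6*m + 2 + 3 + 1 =-2*l^2 - l - 4*m^3 + m^2*(2*l + 15) + m*(2*l^2 - l - 17) + 6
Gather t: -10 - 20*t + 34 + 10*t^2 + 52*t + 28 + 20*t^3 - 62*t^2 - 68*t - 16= 20*t^3 - 52*t^2 - 36*t + 36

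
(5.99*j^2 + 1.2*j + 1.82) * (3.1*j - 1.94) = 18.569*j^3 - 7.9006*j^2 + 3.314*j - 3.5308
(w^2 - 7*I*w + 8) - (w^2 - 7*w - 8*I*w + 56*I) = 7*w + I*w + 8 - 56*I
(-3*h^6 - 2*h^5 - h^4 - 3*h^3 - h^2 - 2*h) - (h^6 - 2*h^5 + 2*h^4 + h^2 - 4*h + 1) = -4*h^6 - 3*h^4 - 3*h^3 - 2*h^2 + 2*h - 1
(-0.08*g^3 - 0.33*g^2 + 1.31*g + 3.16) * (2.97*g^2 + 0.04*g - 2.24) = -0.2376*g^5 - 0.9833*g^4 + 4.0567*g^3 + 10.1768*g^2 - 2.808*g - 7.0784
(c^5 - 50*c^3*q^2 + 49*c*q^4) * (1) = c^5 - 50*c^3*q^2 + 49*c*q^4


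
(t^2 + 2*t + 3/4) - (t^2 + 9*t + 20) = -7*t - 77/4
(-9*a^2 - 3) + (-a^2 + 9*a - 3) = -10*a^2 + 9*a - 6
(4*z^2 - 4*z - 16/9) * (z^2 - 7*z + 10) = 4*z^4 - 32*z^3 + 596*z^2/9 - 248*z/9 - 160/9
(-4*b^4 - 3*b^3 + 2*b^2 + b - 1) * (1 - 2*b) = 8*b^5 + 2*b^4 - 7*b^3 + 3*b - 1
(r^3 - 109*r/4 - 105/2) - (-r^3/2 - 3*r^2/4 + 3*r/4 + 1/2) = 3*r^3/2 + 3*r^2/4 - 28*r - 53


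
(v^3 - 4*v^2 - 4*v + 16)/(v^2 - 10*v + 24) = (v^2 - 4)/(v - 6)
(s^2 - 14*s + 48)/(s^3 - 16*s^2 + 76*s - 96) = 1/(s - 2)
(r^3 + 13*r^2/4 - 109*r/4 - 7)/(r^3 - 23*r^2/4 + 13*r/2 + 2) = (r + 7)/(r - 2)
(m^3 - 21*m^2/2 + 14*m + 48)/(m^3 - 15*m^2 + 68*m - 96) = (m + 3/2)/(m - 3)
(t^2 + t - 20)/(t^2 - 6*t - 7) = (-t^2 - t + 20)/(-t^2 + 6*t + 7)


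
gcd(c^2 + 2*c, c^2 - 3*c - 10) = c + 2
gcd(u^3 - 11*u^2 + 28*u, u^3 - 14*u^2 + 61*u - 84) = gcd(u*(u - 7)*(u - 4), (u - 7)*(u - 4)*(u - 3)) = u^2 - 11*u + 28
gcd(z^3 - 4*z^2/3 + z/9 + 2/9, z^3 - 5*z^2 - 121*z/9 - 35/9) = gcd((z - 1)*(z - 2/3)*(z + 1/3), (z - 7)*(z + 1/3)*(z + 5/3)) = z + 1/3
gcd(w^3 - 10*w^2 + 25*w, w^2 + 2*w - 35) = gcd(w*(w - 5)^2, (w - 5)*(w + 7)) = w - 5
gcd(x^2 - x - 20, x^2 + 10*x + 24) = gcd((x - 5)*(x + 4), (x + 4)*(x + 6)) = x + 4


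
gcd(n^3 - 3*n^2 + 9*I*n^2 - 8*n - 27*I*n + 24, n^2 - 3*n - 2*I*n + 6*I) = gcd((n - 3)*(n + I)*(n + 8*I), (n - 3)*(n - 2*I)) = n - 3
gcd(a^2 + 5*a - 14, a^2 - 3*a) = 1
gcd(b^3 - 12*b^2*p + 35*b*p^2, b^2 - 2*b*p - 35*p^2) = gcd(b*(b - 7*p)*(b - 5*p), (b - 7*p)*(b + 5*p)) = -b + 7*p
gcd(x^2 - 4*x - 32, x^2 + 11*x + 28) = x + 4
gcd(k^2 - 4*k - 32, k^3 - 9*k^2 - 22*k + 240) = k - 8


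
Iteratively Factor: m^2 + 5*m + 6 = (m + 2)*(m + 3)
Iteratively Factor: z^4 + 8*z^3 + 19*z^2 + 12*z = (z + 1)*(z^3 + 7*z^2 + 12*z) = z*(z + 1)*(z^2 + 7*z + 12) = z*(z + 1)*(z + 3)*(z + 4)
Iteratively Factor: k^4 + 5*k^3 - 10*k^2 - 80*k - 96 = (k + 3)*(k^3 + 2*k^2 - 16*k - 32) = (k - 4)*(k + 3)*(k^2 + 6*k + 8) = (k - 4)*(k + 2)*(k + 3)*(k + 4)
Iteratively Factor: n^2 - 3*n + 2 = (n - 1)*(n - 2)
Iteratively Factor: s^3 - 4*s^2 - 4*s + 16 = (s + 2)*(s^2 - 6*s + 8) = (s - 4)*(s + 2)*(s - 2)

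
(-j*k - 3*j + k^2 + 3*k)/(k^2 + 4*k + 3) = (-j + k)/(k + 1)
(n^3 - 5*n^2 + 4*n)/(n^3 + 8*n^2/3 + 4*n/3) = 3*(n^2 - 5*n + 4)/(3*n^2 + 8*n + 4)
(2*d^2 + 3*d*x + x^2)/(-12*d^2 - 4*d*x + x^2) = (d + x)/(-6*d + x)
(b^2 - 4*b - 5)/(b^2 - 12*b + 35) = (b + 1)/(b - 7)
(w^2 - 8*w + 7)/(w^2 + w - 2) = (w - 7)/(w + 2)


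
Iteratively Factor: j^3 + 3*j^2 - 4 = (j - 1)*(j^2 + 4*j + 4) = (j - 1)*(j + 2)*(j + 2)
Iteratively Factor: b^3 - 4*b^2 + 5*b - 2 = (b - 1)*(b^2 - 3*b + 2) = (b - 2)*(b - 1)*(b - 1)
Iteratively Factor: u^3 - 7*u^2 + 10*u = (u - 2)*(u^2 - 5*u) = (u - 5)*(u - 2)*(u)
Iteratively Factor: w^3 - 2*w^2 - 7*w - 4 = (w - 4)*(w^2 + 2*w + 1) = (w - 4)*(w + 1)*(w + 1)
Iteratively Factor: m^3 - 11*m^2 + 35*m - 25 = (m - 5)*(m^2 - 6*m + 5) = (m - 5)^2*(m - 1)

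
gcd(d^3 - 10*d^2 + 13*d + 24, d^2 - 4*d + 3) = d - 3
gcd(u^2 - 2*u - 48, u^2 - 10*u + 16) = u - 8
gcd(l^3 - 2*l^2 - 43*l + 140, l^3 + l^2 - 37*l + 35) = l^2 + 2*l - 35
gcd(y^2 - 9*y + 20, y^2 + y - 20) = y - 4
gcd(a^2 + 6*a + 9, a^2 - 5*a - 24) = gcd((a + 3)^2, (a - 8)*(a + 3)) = a + 3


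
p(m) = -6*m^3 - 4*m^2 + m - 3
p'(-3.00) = -137.00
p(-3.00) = 120.00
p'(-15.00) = -3929.00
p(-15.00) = 19332.00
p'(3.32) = -223.96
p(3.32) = -263.34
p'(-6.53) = -714.30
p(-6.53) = 1490.58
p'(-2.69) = -107.73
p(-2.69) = 82.16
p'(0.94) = -22.42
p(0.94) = -10.58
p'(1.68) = -63.24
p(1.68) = -41.06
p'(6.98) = -931.81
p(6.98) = -2231.31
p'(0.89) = -20.38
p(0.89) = -9.51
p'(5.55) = -597.84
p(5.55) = -1146.38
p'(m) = -18*m^2 - 8*m + 1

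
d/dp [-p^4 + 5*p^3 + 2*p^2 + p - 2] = -4*p^3 + 15*p^2 + 4*p + 1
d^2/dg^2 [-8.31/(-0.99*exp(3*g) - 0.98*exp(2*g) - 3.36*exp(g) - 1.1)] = (8.31*(2.97*exp(2*g) + 1.96*exp(g) + 3.36)*(5.94*exp(2*g) + 3.92*exp(g) + 6.72)*exp(g) - (74.0421*exp(2*g) + 32.5752*exp(g) + 27.9216)*(0.99*exp(3*g) + 0.98*exp(2*g) + 3.36*exp(g) + 1.1))*exp(g)/(0.99*exp(3*g) + 0.98*exp(2*g) + 3.36*exp(g) + 1.1)^3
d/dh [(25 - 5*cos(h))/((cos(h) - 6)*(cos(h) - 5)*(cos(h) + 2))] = 10*(2 - cos(h))*sin(h)/((cos(h) - 6)^2*(cos(h) + 2)^2)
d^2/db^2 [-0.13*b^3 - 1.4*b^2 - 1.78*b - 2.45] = -0.78*b - 2.8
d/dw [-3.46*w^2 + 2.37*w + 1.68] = 2.37 - 6.92*w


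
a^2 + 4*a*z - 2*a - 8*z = (a - 2)*(a + 4*z)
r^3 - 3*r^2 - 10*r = r*(r - 5)*(r + 2)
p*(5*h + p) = 5*h*p + p^2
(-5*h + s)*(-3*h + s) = 15*h^2 - 8*h*s + s^2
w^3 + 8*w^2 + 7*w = w*(w + 1)*(w + 7)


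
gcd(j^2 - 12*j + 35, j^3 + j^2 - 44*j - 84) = j - 7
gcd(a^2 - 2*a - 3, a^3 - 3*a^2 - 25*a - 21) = a + 1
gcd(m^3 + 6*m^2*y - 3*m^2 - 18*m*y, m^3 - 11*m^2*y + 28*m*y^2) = m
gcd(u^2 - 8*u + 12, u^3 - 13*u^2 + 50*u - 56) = u - 2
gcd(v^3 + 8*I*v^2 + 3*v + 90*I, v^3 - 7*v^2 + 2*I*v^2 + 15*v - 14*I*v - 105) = v^2 + 2*I*v + 15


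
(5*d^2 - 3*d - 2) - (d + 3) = 5*d^2 - 4*d - 5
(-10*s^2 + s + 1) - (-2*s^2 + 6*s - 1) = -8*s^2 - 5*s + 2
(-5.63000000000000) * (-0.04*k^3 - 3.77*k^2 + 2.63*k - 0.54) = 0.2252*k^3 + 21.2251*k^2 - 14.8069*k + 3.0402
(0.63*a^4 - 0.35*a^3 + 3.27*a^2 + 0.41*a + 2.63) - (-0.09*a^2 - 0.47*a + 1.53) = 0.63*a^4 - 0.35*a^3 + 3.36*a^2 + 0.88*a + 1.1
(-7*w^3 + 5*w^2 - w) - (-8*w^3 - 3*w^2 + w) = w^3 + 8*w^2 - 2*w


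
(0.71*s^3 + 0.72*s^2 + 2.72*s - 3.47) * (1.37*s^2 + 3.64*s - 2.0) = 0.9727*s^5 + 3.5708*s^4 + 4.9272*s^3 + 3.7069*s^2 - 18.0708*s + 6.94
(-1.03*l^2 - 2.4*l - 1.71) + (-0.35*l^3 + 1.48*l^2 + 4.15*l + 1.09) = -0.35*l^3 + 0.45*l^2 + 1.75*l - 0.62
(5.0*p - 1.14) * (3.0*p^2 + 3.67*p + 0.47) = 15.0*p^3 + 14.93*p^2 - 1.8338*p - 0.5358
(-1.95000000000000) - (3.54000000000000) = -5.49000000000000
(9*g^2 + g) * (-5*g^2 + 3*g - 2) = -45*g^4 + 22*g^3 - 15*g^2 - 2*g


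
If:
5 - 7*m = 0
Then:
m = 5/7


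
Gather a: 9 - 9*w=9 - 9*w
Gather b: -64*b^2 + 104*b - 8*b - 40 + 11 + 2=-64*b^2 + 96*b - 27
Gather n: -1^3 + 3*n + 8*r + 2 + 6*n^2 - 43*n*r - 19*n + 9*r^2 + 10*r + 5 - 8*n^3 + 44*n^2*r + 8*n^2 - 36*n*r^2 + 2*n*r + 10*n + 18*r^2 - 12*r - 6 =-8*n^3 + n^2*(44*r + 14) + n*(-36*r^2 - 41*r - 6) + 27*r^2 + 6*r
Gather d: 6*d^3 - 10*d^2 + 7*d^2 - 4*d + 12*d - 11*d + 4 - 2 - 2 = 6*d^3 - 3*d^2 - 3*d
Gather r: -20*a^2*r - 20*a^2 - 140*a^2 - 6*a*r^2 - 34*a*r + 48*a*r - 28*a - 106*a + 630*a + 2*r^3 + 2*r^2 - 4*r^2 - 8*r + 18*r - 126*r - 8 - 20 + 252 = -160*a^2 + 496*a + 2*r^3 + r^2*(-6*a - 2) + r*(-20*a^2 + 14*a - 116) + 224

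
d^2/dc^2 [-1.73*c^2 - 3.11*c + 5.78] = -3.46000000000000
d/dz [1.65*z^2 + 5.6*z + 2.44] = 3.3*z + 5.6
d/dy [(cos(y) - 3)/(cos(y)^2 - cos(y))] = (sin(y) + 3*sin(y)/cos(y)^2 - 6*tan(y))/(cos(y) - 1)^2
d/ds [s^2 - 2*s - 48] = 2*s - 2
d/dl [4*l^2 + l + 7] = 8*l + 1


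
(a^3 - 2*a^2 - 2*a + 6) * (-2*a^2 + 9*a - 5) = -2*a^5 + 13*a^4 - 19*a^3 - 20*a^2 + 64*a - 30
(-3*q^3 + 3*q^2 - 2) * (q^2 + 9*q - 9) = -3*q^5 - 24*q^4 + 54*q^3 - 29*q^2 - 18*q + 18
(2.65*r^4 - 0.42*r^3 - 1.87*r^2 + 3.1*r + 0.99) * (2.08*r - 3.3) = 5.512*r^5 - 9.6186*r^4 - 2.5036*r^3 + 12.619*r^2 - 8.1708*r - 3.267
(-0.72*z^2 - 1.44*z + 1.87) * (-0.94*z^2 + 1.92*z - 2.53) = 0.6768*z^4 - 0.0287999999999999*z^3 - 2.701*z^2 + 7.2336*z - 4.7311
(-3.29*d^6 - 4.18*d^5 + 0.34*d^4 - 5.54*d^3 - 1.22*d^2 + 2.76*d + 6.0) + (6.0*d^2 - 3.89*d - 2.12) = -3.29*d^6 - 4.18*d^5 + 0.34*d^4 - 5.54*d^3 + 4.78*d^2 - 1.13*d + 3.88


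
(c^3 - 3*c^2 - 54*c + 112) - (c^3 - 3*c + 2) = -3*c^2 - 51*c + 110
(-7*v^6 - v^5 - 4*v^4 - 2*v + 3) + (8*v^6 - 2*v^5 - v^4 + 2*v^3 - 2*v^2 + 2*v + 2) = v^6 - 3*v^5 - 5*v^4 + 2*v^3 - 2*v^2 + 5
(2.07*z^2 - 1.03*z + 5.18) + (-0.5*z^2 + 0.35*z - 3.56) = 1.57*z^2 - 0.68*z + 1.62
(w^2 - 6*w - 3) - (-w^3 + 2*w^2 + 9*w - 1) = w^3 - w^2 - 15*w - 2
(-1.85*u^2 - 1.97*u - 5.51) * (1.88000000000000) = -3.478*u^2 - 3.7036*u - 10.3588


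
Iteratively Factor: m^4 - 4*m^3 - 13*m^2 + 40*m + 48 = (m + 1)*(m^3 - 5*m^2 - 8*m + 48) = (m - 4)*(m + 1)*(m^2 - m - 12) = (m - 4)^2*(m + 1)*(m + 3)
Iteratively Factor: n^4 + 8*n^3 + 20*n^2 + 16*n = (n + 2)*(n^3 + 6*n^2 + 8*n) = n*(n + 2)*(n^2 + 6*n + 8) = n*(n + 2)^2*(n + 4)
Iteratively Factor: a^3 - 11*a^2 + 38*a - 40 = (a - 5)*(a^2 - 6*a + 8) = (a - 5)*(a - 2)*(a - 4)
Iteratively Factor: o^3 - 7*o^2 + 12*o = (o - 3)*(o^2 - 4*o) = o*(o - 3)*(o - 4)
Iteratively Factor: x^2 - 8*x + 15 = (x - 3)*(x - 5)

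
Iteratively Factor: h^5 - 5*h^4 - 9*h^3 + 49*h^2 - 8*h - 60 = (h + 3)*(h^4 - 8*h^3 + 15*h^2 + 4*h - 20) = (h - 2)*(h + 3)*(h^3 - 6*h^2 + 3*h + 10) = (h - 2)^2*(h + 3)*(h^2 - 4*h - 5) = (h - 5)*(h - 2)^2*(h + 3)*(h + 1)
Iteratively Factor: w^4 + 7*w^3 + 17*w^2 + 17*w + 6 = (w + 3)*(w^3 + 4*w^2 + 5*w + 2) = (w + 2)*(w + 3)*(w^2 + 2*w + 1) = (w + 1)*(w + 2)*(w + 3)*(w + 1)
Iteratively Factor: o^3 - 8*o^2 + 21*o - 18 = (o - 2)*(o^2 - 6*o + 9) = (o - 3)*(o - 2)*(o - 3)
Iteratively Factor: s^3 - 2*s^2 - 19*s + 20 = (s - 5)*(s^2 + 3*s - 4) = (s - 5)*(s - 1)*(s + 4)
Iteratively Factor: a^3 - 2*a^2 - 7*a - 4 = (a - 4)*(a^2 + 2*a + 1) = (a - 4)*(a + 1)*(a + 1)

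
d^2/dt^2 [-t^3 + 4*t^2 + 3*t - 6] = 8 - 6*t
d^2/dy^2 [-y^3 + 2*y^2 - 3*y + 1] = 4 - 6*y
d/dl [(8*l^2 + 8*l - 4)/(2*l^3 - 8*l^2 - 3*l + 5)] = 4*(-4*l^4 - 8*l^3 + 16*l^2 + 4*l + 7)/(4*l^6 - 32*l^5 + 52*l^4 + 68*l^3 - 71*l^2 - 30*l + 25)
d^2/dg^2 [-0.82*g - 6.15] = 0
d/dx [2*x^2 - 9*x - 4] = 4*x - 9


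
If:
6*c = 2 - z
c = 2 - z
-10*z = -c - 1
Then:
No Solution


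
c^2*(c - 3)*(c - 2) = c^4 - 5*c^3 + 6*c^2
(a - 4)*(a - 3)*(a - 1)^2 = a^4 - 9*a^3 + 27*a^2 - 31*a + 12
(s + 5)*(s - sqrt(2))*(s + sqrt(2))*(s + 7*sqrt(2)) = s^4 + 5*s^3 + 7*sqrt(2)*s^3 - 2*s^2 + 35*sqrt(2)*s^2 - 14*sqrt(2)*s - 10*s - 70*sqrt(2)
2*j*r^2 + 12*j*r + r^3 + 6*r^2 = r*(2*j + r)*(r + 6)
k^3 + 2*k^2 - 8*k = k*(k - 2)*(k + 4)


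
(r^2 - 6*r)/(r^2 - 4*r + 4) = r*(r - 6)/(r^2 - 4*r + 4)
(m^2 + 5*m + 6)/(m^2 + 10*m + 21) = (m + 2)/(m + 7)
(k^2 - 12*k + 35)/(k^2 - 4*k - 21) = (k - 5)/(k + 3)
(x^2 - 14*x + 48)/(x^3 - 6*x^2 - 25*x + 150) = (x - 8)/(x^2 - 25)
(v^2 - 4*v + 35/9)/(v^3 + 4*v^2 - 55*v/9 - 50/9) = (3*v - 7)/(3*v^2 + 17*v + 10)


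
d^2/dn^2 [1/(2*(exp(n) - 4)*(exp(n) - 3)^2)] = (9*exp(3*n) - 56*exp(2*n) + 49*exp(n) + 132)*exp(n)/(2*(exp(7*n) - 24*exp(6*n) + 246*exp(5*n) - 1396*exp(4*n) + 4737*exp(3*n) - 9612*exp(2*n) + 10800*exp(n) - 5184))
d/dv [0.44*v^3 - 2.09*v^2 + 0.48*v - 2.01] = 1.32*v^2 - 4.18*v + 0.48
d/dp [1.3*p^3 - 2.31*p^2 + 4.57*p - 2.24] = 3.9*p^2 - 4.62*p + 4.57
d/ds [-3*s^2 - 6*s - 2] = -6*s - 6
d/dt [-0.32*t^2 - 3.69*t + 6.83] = -0.64*t - 3.69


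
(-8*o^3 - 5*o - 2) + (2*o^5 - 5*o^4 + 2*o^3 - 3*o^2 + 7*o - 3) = 2*o^5 - 5*o^4 - 6*o^3 - 3*o^2 + 2*o - 5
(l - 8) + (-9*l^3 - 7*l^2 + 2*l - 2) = -9*l^3 - 7*l^2 + 3*l - 10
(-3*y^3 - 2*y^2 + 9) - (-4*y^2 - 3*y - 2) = -3*y^3 + 2*y^2 + 3*y + 11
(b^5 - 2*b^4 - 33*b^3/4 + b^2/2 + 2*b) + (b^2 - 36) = b^5 - 2*b^4 - 33*b^3/4 + 3*b^2/2 + 2*b - 36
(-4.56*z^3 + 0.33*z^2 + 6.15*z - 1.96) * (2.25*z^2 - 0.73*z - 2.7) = -10.26*z^5 + 4.0713*z^4 + 25.9086*z^3 - 9.7905*z^2 - 15.1742*z + 5.292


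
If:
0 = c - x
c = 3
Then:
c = 3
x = 3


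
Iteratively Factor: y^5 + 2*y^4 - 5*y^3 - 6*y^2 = (y - 2)*(y^4 + 4*y^3 + 3*y^2) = (y - 2)*(y + 1)*(y^3 + 3*y^2) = y*(y - 2)*(y + 1)*(y^2 + 3*y) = y^2*(y - 2)*(y + 1)*(y + 3)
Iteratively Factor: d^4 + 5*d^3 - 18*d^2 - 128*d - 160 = (d + 4)*(d^3 + d^2 - 22*d - 40) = (d - 5)*(d + 4)*(d^2 + 6*d + 8) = (d - 5)*(d + 2)*(d + 4)*(d + 4)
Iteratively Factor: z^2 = (z)*(z)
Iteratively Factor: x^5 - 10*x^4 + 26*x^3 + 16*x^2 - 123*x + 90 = (x - 3)*(x^4 - 7*x^3 + 5*x^2 + 31*x - 30) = (x - 5)*(x - 3)*(x^3 - 2*x^2 - 5*x + 6) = (x - 5)*(x - 3)*(x - 1)*(x^2 - x - 6) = (x - 5)*(x - 3)^2*(x - 1)*(x + 2)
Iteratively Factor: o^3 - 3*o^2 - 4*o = (o)*(o^2 - 3*o - 4) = o*(o + 1)*(o - 4)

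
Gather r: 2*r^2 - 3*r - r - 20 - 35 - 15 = 2*r^2 - 4*r - 70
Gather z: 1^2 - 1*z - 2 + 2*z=z - 1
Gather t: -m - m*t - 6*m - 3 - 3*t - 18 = -7*m + t*(-m - 3) - 21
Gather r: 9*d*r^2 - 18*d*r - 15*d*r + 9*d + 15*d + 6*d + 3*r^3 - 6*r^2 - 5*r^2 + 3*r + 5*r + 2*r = 30*d + 3*r^3 + r^2*(9*d - 11) + r*(10 - 33*d)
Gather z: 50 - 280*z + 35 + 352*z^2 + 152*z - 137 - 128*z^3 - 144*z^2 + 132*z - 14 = -128*z^3 + 208*z^2 + 4*z - 66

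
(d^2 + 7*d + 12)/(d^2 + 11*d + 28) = (d + 3)/(d + 7)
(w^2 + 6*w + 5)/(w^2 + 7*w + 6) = (w + 5)/(w + 6)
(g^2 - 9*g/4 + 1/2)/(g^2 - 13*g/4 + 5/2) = (4*g - 1)/(4*g - 5)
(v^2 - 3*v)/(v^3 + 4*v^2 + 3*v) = (v - 3)/(v^2 + 4*v + 3)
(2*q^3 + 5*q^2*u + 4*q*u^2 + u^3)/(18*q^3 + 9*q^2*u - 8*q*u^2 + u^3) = (2*q^2 + 3*q*u + u^2)/(18*q^2 - 9*q*u + u^2)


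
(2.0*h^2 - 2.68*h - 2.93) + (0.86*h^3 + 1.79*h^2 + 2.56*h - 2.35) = 0.86*h^3 + 3.79*h^2 - 0.12*h - 5.28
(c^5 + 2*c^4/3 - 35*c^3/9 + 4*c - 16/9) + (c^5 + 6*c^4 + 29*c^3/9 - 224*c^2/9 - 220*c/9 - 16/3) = 2*c^5 + 20*c^4/3 - 2*c^3/3 - 224*c^2/9 - 184*c/9 - 64/9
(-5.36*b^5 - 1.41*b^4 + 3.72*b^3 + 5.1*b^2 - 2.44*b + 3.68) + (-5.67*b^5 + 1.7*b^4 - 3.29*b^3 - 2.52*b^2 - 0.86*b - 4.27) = -11.03*b^5 + 0.29*b^4 + 0.43*b^3 + 2.58*b^2 - 3.3*b - 0.589999999999999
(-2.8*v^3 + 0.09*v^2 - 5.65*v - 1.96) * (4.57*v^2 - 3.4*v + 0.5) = -12.796*v^5 + 9.9313*v^4 - 27.5265*v^3 + 10.2978*v^2 + 3.839*v - 0.98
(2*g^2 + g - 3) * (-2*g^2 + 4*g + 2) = -4*g^4 + 6*g^3 + 14*g^2 - 10*g - 6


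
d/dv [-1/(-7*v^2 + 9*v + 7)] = (9 - 14*v)/(-7*v^2 + 9*v + 7)^2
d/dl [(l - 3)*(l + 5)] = 2*l + 2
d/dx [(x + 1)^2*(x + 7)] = 3*(x + 1)*(x + 5)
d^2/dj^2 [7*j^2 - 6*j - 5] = 14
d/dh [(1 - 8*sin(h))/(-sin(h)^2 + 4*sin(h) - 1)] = 2*(sin(h) + 2*cos(2*h))*cos(h)/(sin(h)^2 - 4*sin(h) + 1)^2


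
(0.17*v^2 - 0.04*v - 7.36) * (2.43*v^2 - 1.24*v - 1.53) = 0.4131*v^4 - 0.308*v^3 - 18.0953*v^2 + 9.1876*v + 11.2608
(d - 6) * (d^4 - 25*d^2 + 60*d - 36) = d^5 - 6*d^4 - 25*d^3 + 210*d^2 - 396*d + 216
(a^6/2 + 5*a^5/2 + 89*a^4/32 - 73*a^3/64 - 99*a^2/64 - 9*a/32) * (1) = a^6/2 + 5*a^5/2 + 89*a^4/32 - 73*a^3/64 - 99*a^2/64 - 9*a/32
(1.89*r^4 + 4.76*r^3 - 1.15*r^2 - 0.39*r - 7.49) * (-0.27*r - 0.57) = -0.5103*r^5 - 2.3625*r^4 - 2.4027*r^3 + 0.7608*r^2 + 2.2446*r + 4.2693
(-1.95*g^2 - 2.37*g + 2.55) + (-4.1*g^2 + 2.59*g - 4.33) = -6.05*g^2 + 0.22*g - 1.78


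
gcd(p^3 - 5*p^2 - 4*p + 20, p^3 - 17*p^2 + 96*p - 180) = p - 5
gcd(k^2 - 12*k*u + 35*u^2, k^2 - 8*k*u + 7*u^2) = -k + 7*u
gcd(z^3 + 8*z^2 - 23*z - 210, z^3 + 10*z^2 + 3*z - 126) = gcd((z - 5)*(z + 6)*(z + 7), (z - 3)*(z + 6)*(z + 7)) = z^2 + 13*z + 42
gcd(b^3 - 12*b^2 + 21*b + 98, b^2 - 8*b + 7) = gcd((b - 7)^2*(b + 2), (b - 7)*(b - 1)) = b - 7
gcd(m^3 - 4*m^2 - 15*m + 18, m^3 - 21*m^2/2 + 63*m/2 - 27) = m - 6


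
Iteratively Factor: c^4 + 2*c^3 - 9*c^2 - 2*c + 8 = (c - 1)*(c^3 + 3*c^2 - 6*c - 8) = (c - 1)*(c + 1)*(c^2 + 2*c - 8) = (c - 1)*(c + 1)*(c + 4)*(c - 2)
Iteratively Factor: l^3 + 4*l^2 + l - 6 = (l + 2)*(l^2 + 2*l - 3) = (l + 2)*(l + 3)*(l - 1)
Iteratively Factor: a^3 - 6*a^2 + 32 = (a + 2)*(a^2 - 8*a + 16) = (a - 4)*(a + 2)*(a - 4)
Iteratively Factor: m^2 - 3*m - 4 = (m - 4)*(m + 1)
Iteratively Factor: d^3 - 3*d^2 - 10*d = (d)*(d^2 - 3*d - 10) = d*(d + 2)*(d - 5)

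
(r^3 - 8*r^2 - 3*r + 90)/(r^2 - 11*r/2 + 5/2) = 2*(r^2 - 3*r - 18)/(2*r - 1)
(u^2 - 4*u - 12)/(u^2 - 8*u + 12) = (u + 2)/(u - 2)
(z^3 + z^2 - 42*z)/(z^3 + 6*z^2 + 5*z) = (z^2 + z - 42)/(z^2 + 6*z + 5)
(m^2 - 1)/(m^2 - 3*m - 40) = (1 - m^2)/(-m^2 + 3*m + 40)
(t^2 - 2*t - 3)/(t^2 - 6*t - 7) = (t - 3)/(t - 7)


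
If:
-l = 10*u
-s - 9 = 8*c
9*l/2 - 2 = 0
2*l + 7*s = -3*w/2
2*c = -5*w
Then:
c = -2795/2547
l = 4/9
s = -563/2547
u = -2/45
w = 1118/2547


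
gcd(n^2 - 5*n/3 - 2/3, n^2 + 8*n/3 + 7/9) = n + 1/3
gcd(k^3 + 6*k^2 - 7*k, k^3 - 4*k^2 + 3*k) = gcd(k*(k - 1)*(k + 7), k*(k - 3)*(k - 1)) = k^2 - k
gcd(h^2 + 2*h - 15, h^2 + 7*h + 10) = h + 5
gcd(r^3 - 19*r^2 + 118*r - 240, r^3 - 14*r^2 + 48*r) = r^2 - 14*r + 48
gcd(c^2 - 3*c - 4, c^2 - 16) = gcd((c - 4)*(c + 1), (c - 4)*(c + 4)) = c - 4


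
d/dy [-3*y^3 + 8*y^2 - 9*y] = -9*y^2 + 16*y - 9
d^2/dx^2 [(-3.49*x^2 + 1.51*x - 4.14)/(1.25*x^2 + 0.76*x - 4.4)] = (11.34975*x^3 - 153.9825*x^2 + 26.232*x - 175.356448)/(1.953125*x^6 + 3.5625*x^5 - 18.459*x^4 - 24.641024*x^3 + 64.97568*x^2 + 44.1408*x - 85.184)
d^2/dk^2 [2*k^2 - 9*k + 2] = 4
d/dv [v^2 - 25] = 2*v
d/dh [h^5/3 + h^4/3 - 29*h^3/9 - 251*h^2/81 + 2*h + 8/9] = 5*h^4/3 + 4*h^3/3 - 29*h^2/3 - 502*h/81 + 2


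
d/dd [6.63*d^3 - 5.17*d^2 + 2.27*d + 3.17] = 19.89*d^2 - 10.34*d + 2.27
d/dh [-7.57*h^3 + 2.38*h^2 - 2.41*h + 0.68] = -22.71*h^2 + 4.76*h - 2.41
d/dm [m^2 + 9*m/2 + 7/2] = 2*m + 9/2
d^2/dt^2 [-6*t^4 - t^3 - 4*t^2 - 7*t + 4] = -72*t^2 - 6*t - 8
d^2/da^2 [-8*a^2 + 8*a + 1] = -16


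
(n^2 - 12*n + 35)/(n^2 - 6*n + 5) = (n - 7)/(n - 1)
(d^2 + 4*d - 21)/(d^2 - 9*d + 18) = (d + 7)/(d - 6)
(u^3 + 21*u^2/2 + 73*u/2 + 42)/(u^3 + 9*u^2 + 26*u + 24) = (u + 7/2)/(u + 2)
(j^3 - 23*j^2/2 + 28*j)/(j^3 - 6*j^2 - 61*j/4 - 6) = 2*j*(2*j - 7)/(4*j^2 + 8*j + 3)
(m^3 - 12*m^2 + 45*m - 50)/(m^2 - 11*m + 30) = (m^2 - 7*m + 10)/(m - 6)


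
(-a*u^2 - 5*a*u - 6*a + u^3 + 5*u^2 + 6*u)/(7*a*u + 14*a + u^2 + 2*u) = (-a*u - 3*a + u^2 + 3*u)/(7*a + u)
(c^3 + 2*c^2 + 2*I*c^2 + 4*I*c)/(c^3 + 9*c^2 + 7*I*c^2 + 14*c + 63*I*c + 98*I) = c*(c + 2*I)/(c^2 + 7*c*(1 + I) + 49*I)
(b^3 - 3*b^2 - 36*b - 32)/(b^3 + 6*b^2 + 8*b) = (b^2 - 7*b - 8)/(b*(b + 2))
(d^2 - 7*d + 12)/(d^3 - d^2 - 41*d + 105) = (d - 4)/(d^2 + 2*d - 35)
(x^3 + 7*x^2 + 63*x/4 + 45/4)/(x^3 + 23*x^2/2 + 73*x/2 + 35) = (2*x^2 + 9*x + 9)/(2*(x^2 + 9*x + 14))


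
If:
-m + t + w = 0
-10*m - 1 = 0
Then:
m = -1/10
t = -w - 1/10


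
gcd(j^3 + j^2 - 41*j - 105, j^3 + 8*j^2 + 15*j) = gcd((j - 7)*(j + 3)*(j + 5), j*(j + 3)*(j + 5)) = j^2 + 8*j + 15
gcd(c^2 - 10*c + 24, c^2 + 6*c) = 1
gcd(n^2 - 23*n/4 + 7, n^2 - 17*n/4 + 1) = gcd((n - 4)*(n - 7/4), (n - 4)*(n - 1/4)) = n - 4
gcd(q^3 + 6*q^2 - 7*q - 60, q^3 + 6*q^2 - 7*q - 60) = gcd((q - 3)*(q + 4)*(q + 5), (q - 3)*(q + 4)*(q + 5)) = q^3 + 6*q^2 - 7*q - 60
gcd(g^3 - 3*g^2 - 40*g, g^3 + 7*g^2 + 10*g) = g^2 + 5*g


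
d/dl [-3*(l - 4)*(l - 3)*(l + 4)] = -9*l^2 + 18*l + 48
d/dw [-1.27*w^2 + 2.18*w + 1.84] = 2.18 - 2.54*w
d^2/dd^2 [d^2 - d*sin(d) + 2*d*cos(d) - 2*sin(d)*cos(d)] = d*sin(d) - 2*d*cos(d) - 4*sin(d) + 4*sin(2*d) - 2*cos(d) + 2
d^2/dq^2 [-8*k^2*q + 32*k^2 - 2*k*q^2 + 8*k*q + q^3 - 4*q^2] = -4*k + 6*q - 8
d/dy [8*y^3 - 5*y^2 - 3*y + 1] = 24*y^2 - 10*y - 3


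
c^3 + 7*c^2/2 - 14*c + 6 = (c - 2)*(c - 1/2)*(c + 6)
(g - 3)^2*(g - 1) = g^3 - 7*g^2 + 15*g - 9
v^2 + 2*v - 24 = (v - 4)*(v + 6)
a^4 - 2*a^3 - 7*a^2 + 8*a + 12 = (a - 3)*(a - 2)*(a + 1)*(a + 2)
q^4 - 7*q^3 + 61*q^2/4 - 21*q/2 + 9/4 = (q - 3)^2*(q - 1/2)^2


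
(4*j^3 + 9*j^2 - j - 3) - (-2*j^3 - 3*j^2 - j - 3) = 6*j^3 + 12*j^2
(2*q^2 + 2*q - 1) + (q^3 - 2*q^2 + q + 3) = q^3 + 3*q + 2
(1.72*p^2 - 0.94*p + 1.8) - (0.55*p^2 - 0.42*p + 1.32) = 1.17*p^2 - 0.52*p + 0.48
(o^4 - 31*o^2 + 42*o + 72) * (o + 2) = o^5 + 2*o^4 - 31*o^3 - 20*o^2 + 156*o + 144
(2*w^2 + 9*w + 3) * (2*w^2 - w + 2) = 4*w^4 + 16*w^3 + w^2 + 15*w + 6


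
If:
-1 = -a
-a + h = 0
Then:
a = 1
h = 1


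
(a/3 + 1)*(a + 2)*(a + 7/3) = a^3/3 + 22*a^2/9 + 53*a/9 + 14/3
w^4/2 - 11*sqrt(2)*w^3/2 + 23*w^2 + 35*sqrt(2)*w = w*(w/2 + sqrt(2)/2)*(w - 7*sqrt(2))*(w - 5*sqrt(2))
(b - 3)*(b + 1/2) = b^2 - 5*b/2 - 3/2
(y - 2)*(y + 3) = y^2 + y - 6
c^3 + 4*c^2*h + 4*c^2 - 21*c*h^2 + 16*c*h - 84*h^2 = (c + 4)*(c - 3*h)*(c + 7*h)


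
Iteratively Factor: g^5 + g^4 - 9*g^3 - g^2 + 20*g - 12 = (g + 2)*(g^4 - g^3 - 7*g^2 + 13*g - 6) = (g - 1)*(g + 2)*(g^3 - 7*g + 6) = (g - 1)*(g + 2)*(g + 3)*(g^2 - 3*g + 2) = (g - 1)^2*(g + 2)*(g + 3)*(g - 2)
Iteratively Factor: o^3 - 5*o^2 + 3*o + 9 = (o + 1)*(o^2 - 6*o + 9) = (o - 3)*(o + 1)*(o - 3)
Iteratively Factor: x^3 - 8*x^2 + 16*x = (x - 4)*(x^2 - 4*x) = (x - 4)^2*(x)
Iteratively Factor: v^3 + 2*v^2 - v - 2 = (v - 1)*(v^2 + 3*v + 2) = (v - 1)*(v + 1)*(v + 2)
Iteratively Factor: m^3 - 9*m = (m)*(m^2 - 9) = m*(m - 3)*(m + 3)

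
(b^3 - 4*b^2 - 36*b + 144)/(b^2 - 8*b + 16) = (b^2 - 36)/(b - 4)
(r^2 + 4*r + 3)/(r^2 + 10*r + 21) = (r + 1)/(r + 7)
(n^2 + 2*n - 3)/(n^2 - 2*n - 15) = (n - 1)/(n - 5)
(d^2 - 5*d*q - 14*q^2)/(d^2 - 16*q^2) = (d^2 - 5*d*q - 14*q^2)/(d^2 - 16*q^2)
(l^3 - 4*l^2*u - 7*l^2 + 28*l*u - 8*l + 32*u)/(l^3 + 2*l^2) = (l^3 - 4*l^2*u - 7*l^2 + 28*l*u - 8*l + 32*u)/(l^2*(l + 2))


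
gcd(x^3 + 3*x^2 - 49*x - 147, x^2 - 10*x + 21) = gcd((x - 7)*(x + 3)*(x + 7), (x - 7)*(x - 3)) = x - 7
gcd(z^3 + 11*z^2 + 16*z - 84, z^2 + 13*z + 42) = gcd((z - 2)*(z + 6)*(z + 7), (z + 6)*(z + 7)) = z^2 + 13*z + 42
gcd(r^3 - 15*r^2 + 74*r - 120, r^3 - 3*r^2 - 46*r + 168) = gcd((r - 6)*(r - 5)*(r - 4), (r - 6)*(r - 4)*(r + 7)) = r^2 - 10*r + 24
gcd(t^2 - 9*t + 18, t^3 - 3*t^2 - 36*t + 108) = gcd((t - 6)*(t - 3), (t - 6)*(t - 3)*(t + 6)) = t^2 - 9*t + 18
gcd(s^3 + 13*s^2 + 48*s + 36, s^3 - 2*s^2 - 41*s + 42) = s + 6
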